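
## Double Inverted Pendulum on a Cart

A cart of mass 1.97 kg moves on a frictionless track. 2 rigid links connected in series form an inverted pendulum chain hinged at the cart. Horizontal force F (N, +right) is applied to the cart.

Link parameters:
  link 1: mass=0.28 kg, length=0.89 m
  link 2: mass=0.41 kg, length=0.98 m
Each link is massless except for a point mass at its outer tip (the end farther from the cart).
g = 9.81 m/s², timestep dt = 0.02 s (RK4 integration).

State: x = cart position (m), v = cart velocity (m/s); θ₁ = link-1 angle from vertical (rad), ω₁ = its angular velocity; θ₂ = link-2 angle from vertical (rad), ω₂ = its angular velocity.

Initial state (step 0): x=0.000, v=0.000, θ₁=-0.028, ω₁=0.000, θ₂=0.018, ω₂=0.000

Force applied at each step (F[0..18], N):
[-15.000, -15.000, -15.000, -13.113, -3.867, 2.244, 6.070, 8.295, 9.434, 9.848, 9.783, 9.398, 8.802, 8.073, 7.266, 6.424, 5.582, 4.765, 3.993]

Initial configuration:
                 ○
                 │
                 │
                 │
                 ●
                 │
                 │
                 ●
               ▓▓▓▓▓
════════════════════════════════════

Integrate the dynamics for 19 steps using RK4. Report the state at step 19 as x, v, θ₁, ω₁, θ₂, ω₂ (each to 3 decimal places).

apply F[0]=-15.000 → step 1: x=-0.002, v=-0.150, θ₁=-0.027, ω₁=0.148, θ₂=0.018, ω₂=0.023
apply F[1]=-15.000 → step 2: x=-0.006, v=-0.301, θ₁=-0.022, ω₁=0.298, θ₂=0.019, ω₂=0.044
apply F[2]=-15.000 → step 3: x=-0.014, v=-0.452, θ₁=-0.015, ω₁=0.451, θ₂=0.020, ω₂=0.063
apply F[3]=-13.113 → step 4: x=-0.024, v=-0.584, θ₁=-0.004, ω₁=0.588, θ₂=0.021, ω₂=0.078
apply F[4]=-3.867 → step 5: x=-0.036, v=-0.624, θ₁=0.008, ω₁=0.626, θ₂=0.023, ω₂=0.087
apply F[5]=+2.244 → step 6: x=-0.048, v=-0.602, θ₁=0.020, ω₁=0.602, θ₂=0.025, ω₂=0.092
apply F[6]=+6.070 → step 7: x=-0.060, v=-0.542, θ₁=0.032, ω₁=0.540, θ₂=0.027, ω₂=0.092
apply F[7]=+8.295 → step 8: x=-0.070, v=-0.460, θ₁=0.042, ω₁=0.460, θ₂=0.029, ω₂=0.088
apply F[8]=+9.434 → step 9: x=-0.078, v=-0.368, θ₁=0.050, ω₁=0.371, θ₂=0.030, ω₂=0.079
apply F[9]=+9.848 → step 10: x=-0.084, v=-0.271, θ₁=0.056, ω₁=0.282, θ₂=0.032, ω₂=0.068
apply F[10]=+9.783 → step 11: x=-0.089, v=-0.176, θ₁=0.061, ω₁=0.197, θ₂=0.033, ω₂=0.055
apply F[11]=+9.398 → step 12: x=-0.091, v=-0.085, θ₁=0.064, ω₁=0.119, θ₂=0.034, ω₂=0.040
apply F[12]=+8.802 → step 13: x=-0.092, v=-0.001, θ₁=0.066, ω₁=0.048, θ₂=0.035, ω₂=0.024
apply F[13]=+8.073 → step 14: x=-0.092, v=0.077, θ₁=0.066, ω₁=-0.013, θ₂=0.035, ω₂=0.008
apply F[14]=+7.266 → step 15: x=-0.089, v=0.146, θ₁=0.066, ω₁=-0.066, θ₂=0.035, ω₂=-0.007
apply F[15]=+6.424 → step 16: x=-0.086, v=0.207, θ₁=0.064, ω₁=-0.110, θ₂=0.035, ω₂=-0.022
apply F[16]=+5.582 → step 17: x=-0.081, v=0.259, θ₁=0.061, ω₁=-0.146, θ₂=0.034, ω₂=-0.037
apply F[17]=+4.765 → step 18: x=-0.076, v=0.303, θ₁=0.058, ω₁=-0.174, θ₂=0.033, ω₂=-0.050
apply F[18]=+3.993 → step 19: x=-0.069, v=0.340, θ₁=0.054, ω₁=-0.195, θ₂=0.032, ω₂=-0.061

Answer: x=-0.069, v=0.340, θ₁=0.054, ω₁=-0.195, θ₂=0.032, ω₂=-0.061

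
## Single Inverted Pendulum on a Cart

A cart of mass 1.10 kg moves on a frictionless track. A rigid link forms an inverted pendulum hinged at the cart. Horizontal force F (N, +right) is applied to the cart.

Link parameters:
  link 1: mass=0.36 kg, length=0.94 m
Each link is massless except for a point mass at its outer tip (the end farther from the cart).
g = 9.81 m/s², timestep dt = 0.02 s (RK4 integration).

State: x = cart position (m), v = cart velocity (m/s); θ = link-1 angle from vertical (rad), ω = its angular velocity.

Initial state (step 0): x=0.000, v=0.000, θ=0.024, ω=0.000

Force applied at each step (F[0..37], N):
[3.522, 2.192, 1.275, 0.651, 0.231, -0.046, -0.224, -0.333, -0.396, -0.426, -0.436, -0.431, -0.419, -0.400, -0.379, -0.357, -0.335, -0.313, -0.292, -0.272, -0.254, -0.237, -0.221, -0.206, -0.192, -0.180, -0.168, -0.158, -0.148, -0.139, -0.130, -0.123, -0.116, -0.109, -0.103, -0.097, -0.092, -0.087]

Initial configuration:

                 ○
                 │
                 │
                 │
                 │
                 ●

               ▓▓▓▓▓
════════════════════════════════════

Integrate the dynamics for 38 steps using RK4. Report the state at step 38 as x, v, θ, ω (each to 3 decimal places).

apply F[0]=+3.522 → step 1: x=0.001, v=0.062, θ=0.023, ω=-0.062
apply F[1]=+2.192 → step 2: x=0.002, v=0.101, θ=0.022, ω=-0.098
apply F[2]=+1.275 → step 3: x=0.004, v=0.123, θ=0.020, ω=-0.117
apply F[3]=+0.651 → step 4: x=0.007, v=0.133, θ=0.017, ω=-0.124
apply F[4]=+0.231 → step 5: x=0.010, v=0.137, θ=0.015, ω=-0.124
apply F[5]=-0.046 → step 6: x=0.012, v=0.135, θ=0.012, ω=-0.119
apply F[6]=-0.224 → step 7: x=0.015, v=0.130, θ=0.010, ω=-0.112
apply F[7]=-0.333 → step 8: x=0.018, v=0.123, θ=0.008, ω=-0.103
apply F[8]=-0.396 → step 9: x=0.020, v=0.116, θ=0.006, ω=-0.093
apply F[9]=-0.426 → step 10: x=0.022, v=0.108, θ=0.004, ω=-0.084
apply F[10]=-0.436 → step 11: x=0.024, v=0.100, θ=0.003, ω=-0.074
apply F[11]=-0.431 → step 12: x=0.026, v=0.092, θ=0.001, ω=-0.066
apply F[12]=-0.419 → step 13: x=0.028, v=0.084, θ=-0.000, ω=-0.057
apply F[13]=-0.400 → step 14: x=0.030, v=0.077, θ=-0.001, ω=-0.050
apply F[14]=-0.379 → step 15: x=0.031, v=0.070, θ=-0.002, ω=-0.043
apply F[15]=-0.357 → step 16: x=0.032, v=0.064, θ=-0.003, ω=-0.037
apply F[16]=-0.335 → step 17: x=0.034, v=0.058, θ=-0.004, ω=-0.031
apply F[17]=-0.313 → step 18: x=0.035, v=0.052, θ=-0.004, ω=-0.026
apply F[18]=-0.292 → step 19: x=0.036, v=0.047, θ=-0.005, ω=-0.022
apply F[19]=-0.272 → step 20: x=0.037, v=0.043, θ=-0.005, ω=-0.018
apply F[20]=-0.254 → step 21: x=0.037, v=0.038, θ=-0.005, ω=-0.014
apply F[21]=-0.237 → step 22: x=0.038, v=0.034, θ=-0.006, ω=-0.011
apply F[22]=-0.221 → step 23: x=0.039, v=0.031, θ=-0.006, ω=-0.009
apply F[23]=-0.206 → step 24: x=0.039, v=0.027, θ=-0.006, ω=-0.006
apply F[24]=-0.192 → step 25: x=0.040, v=0.024, θ=-0.006, ω=-0.004
apply F[25]=-0.180 → step 26: x=0.040, v=0.021, θ=-0.006, ω=-0.002
apply F[26]=-0.168 → step 27: x=0.041, v=0.019, θ=-0.006, ω=-0.001
apply F[27]=-0.158 → step 28: x=0.041, v=0.016, θ=-0.006, ω=0.001
apply F[28]=-0.148 → step 29: x=0.041, v=0.014, θ=-0.006, ω=0.002
apply F[29]=-0.139 → step 30: x=0.042, v=0.012, θ=-0.006, ω=0.003
apply F[30]=-0.130 → step 31: x=0.042, v=0.010, θ=-0.006, ω=0.004
apply F[31]=-0.123 → step 32: x=0.042, v=0.008, θ=-0.006, ω=0.004
apply F[32]=-0.116 → step 33: x=0.042, v=0.006, θ=-0.006, ω=0.005
apply F[33]=-0.109 → step 34: x=0.042, v=0.005, θ=-0.006, ω=0.006
apply F[34]=-0.103 → step 35: x=0.042, v=0.003, θ=-0.006, ω=0.006
apply F[35]=-0.097 → step 36: x=0.042, v=0.002, θ=-0.005, ω=0.006
apply F[36]=-0.092 → step 37: x=0.042, v=0.000, θ=-0.005, ω=0.007
apply F[37]=-0.087 → step 38: x=0.042, v=-0.001, θ=-0.005, ω=0.007

Answer: x=0.042, v=-0.001, θ=-0.005, ω=0.007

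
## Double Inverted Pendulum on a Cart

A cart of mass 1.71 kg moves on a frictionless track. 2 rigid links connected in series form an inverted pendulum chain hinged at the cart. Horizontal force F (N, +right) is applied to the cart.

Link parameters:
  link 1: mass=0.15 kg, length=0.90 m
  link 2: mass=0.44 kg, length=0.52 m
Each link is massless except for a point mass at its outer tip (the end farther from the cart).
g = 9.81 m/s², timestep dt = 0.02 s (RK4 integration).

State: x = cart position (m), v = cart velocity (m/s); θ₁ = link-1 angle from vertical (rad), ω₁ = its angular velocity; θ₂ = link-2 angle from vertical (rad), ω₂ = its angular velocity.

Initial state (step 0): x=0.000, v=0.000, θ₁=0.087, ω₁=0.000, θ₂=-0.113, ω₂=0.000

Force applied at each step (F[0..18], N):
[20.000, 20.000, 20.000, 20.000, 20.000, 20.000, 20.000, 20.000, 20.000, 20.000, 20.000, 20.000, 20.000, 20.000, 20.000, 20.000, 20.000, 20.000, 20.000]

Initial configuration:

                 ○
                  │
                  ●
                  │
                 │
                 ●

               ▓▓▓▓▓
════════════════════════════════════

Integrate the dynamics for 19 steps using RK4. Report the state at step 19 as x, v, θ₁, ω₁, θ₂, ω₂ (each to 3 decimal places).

Answer: x=0.833, v=4.339, θ₁=-0.543, ω₁=-4.813, θ₂=-0.889, ω₂=-1.335

Derivation:
apply F[0]=+20.000 → step 1: x=0.002, v=0.228, θ₁=0.086, ω₁=-0.111, θ₂=-0.116, ω₂=-0.290
apply F[1]=+20.000 → step 2: x=0.009, v=0.457, θ₁=0.083, ω₁=-0.223, θ₂=-0.125, ω₂=-0.581
apply F[2]=+20.000 → step 3: x=0.021, v=0.685, θ₁=0.077, ω₁=-0.337, θ₂=-0.139, ω₂=-0.874
apply F[3]=+20.000 → step 4: x=0.037, v=0.915, θ₁=0.069, ω₁=-0.454, θ₂=-0.160, ω₂=-1.168
apply F[4]=+20.000 → step 5: x=0.057, v=1.145, θ₁=0.059, ω₁=-0.575, θ₂=-0.186, ω₂=-1.462
apply F[5]=+20.000 → step 6: x=0.082, v=1.376, θ₁=0.046, ω₁=-0.705, θ₂=-0.218, ω₂=-1.753
apply F[6]=+20.000 → step 7: x=0.112, v=1.608, θ₁=0.031, ω₁=-0.845, θ₂=-0.256, ω₂=-2.035
apply F[7]=+20.000 → step 8: x=0.147, v=1.841, θ₁=0.012, ω₁=-1.001, θ₂=-0.299, ω₂=-2.303
apply F[8]=+20.000 → step 9: x=0.186, v=2.075, θ₁=-0.010, ω₁=-1.177, θ₂=-0.348, ω₂=-2.547
apply F[9]=+20.000 → step 10: x=0.230, v=2.310, θ₁=-0.035, ω₁=-1.377, θ₂=-0.401, ω₂=-2.760
apply F[10]=+20.000 → step 11: x=0.278, v=2.545, θ₁=-0.065, ω₁=-1.606, θ₂=-0.458, ω₂=-2.932
apply F[11]=+20.000 → step 12: x=0.331, v=2.780, θ₁=-0.100, ω₁=-1.868, θ₂=-0.518, ω₂=-3.051
apply F[12]=+20.000 → step 13: x=0.389, v=3.014, θ₁=-0.140, ω₁=-2.165, θ₂=-0.580, ω₂=-3.106
apply F[13]=+20.000 → step 14: x=0.452, v=3.248, θ₁=-0.187, ω₁=-2.500, θ₂=-0.642, ω₂=-3.086
apply F[14]=+20.000 → step 15: x=0.519, v=3.479, θ₁=-0.240, ω₁=-2.875, θ₂=-0.702, ω₂=-2.977
apply F[15]=+20.000 → step 16: x=0.591, v=3.707, θ₁=-0.302, ω₁=-3.291, θ₂=-0.760, ω₂=-2.764
apply F[16]=+20.000 → step 17: x=0.668, v=3.930, θ₁=-0.372, ω₁=-3.752, θ₂=-0.812, ω₂=-2.428
apply F[17]=+20.000 → step 18: x=0.748, v=4.142, θ₁=-0.452, ω₁=-4.259, θ₂=-0.856, ω₂=-1.954
apply F[18]=+20.000 → step 19: x=0.833, v=4.339, θ₁=-0.543, ω₁=-4.813, θ₂=-0.889, ω₂=-1.335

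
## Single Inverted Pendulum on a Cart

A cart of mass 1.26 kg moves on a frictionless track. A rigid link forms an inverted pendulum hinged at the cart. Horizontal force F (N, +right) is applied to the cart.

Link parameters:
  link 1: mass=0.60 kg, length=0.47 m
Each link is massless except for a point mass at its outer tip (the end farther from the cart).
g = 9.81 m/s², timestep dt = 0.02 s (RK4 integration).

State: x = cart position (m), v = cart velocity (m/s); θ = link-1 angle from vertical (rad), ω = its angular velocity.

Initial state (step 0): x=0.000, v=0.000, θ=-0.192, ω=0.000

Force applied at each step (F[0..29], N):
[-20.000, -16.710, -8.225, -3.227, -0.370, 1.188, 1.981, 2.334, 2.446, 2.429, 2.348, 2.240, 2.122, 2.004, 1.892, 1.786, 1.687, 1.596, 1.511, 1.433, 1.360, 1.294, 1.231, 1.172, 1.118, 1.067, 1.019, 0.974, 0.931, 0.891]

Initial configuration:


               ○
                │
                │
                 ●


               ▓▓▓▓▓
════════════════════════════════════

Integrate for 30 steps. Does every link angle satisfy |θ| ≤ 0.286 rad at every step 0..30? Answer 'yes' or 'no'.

apply F[0]=-20.000 → step 1: x=-0.003, v=-0.295, θ=-0.187, ω=0.538
apply F[1]=-16.710 → step 2: x=-0.011, v=-0.541, θ=-0.172, ω=0.977
apply F[2]=-8.225 → step 3: x=-0.023, v=-0.656, θ=-0.150, ω=1.152
apply F[3]=-3.227 → step 4: x=-0.037, v=-0.695, θ=-0.127, ω=1.176
apply F[4]=-0.370 → step 5: x=-0.051, v=-0.691, θ=-0.104, ω=1.120
apply F[5]=+1.188 → step 6: x=-0.064, v=-0.664, θ=-0.083, ω=1.024
apply F[6]=+1.981 → step 7: x=-0.077, v=-0.626, θ=-0.063, ω=0.913
apply F[7]=+2.334 → step 8: x=-0.089, v=-0.584, θ=-0.046, ω=0.801
apply F[8]=+2.446 → step 9: x=-0.100, v=-0.542, θ=-0.031, ω=0.695
apply F[9]=+2.429 → step 10: x=-0.111, v=-0.501, θ=-0.018, ω=0.598
apply F[10]=+2.348 → step 11: x=-0.120, v=-0.463, θ=-0.007, ω=0.511
apply F[11]=+2.240 → step 12: x=-0.129, v=-0.427, θ=0.002, ω=0.434
apply F[12]=+2.122 → step 13: x=-0.138, v=-0.394, θ=0.010, ω=0.366
apply F[13]=+2.004 → step 14: x=-0.145, v=-0.363, θ=0.017, ω=0.307
apply F[14]=+1.892 → step 15: x=-0.152, v=-0.335, θ=0.023, ω=0.256
apply F[15]=+1.786 → step 16: x=-0.159, v=-0.309, θ=0.027, ω=0.211
apply F[16]=+1.687 → step 17: x=-0.164, v=-0.285, θ=0.031, ω=0.172
apply F[17]=+1.596 → step 18: x=-0.170, v=-0.263, θ=0.034, ω=0.138
apply F[18]=+1.511 → step 19: x=-0.175, v=-0.242, θ=0.037, ω=0.109
apply F[19]=+1.433 → step 20: x=-0.180, v=-0.223, θ=0.039, ω=0.084
apply F[20]=+1.360 → step 21: x=-0.184, v=-0.205, θ=0.040, ω=0.062
apply F[21]=+1.294 → step 22: x=-0.188, v=-0.188, θ=0.041, ω=0.043
apply F[22]=+1.231 → step 23: x=-0.191, v=-0.172, θ=0.042, ω=0.027
apply F[23]=+1.172 → step 24: x=-0.195, v=-0.158, θ=0.042, ω=0.014
apply F[24]=+1.118 → step 25: x=-0.198, v=-0.144, θ=0.042, ω=0.002
apply F[25]=+1.067 → step 26: x=-0.201, v=-0.131, θ=0.042, ω=-0.008
apply F[26]=+1.019 → step 27: x=-0.203, v=-0.119, θ=0.042, ω=-0.016
apply F[27]=+0.974 → step 28: x=-0.205, v=-0.107, θ=0.042, ω=-0.023
apply F[28]=+0.931 → step 29: x=-0.207, v=-0.096, θ=0.041, ω=-0.029
apply F[29]=+0.891 → step 30: x=-0.209, v=-0.086, θ=0.040, ω=-0.034
Max |angle| over trajectory = 0.192 rad; bound = 0.286 → within bound.

Answer: yes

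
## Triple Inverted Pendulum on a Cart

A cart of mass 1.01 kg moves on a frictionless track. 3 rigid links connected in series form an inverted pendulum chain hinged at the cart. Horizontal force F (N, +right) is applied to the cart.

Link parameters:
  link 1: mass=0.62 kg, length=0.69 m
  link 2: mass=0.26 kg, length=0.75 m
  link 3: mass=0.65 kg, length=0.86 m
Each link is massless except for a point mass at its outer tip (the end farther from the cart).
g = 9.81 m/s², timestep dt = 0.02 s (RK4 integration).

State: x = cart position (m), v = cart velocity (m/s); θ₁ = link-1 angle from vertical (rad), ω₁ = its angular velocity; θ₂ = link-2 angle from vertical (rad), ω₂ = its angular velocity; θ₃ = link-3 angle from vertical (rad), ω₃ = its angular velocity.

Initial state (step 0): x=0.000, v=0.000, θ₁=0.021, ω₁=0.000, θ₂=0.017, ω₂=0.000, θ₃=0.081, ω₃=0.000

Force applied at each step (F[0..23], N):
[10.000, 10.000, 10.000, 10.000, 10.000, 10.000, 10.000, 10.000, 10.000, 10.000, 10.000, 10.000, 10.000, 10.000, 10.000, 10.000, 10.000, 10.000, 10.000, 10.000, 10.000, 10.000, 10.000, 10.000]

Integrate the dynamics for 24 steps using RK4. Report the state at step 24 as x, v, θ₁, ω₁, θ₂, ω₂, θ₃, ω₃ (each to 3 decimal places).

apply F[0]=+10.000 → step 1: x=0.002, v=0.192, θ₁=0.018, ω₁=-0.271, θ₂=0.017, ω₂=-0.044, θ₃=0.082, ω₃=0.052
apply F[1]=+10.000 → step 2: x=0.008, v=0.386, θ₁=0.010, ω₁=-0.548, θ₂=0.015, ω₂=-0.086, θ₃=0.083, ω₃=0.104
apply F[2]=+10.000 → step 3: x=0.017, v=0.583, θ₁=-0.004, ω₁=-0.837, θ₂=0.013, ω₂=-0.123, θ₃=0.086, ω₃=0.157
apply F[3]=+10.000 → step 4: x=0.031, v=0.784, θ₁=-0.023, ω₁=-1.142, θ₂=0.010, ω₂=-0.153, θ₃=0.089, ω₃=0.212
apply F[4]=+10.000 → step 5: x=0.049, v=0.991, θ₁=-0.050, ω₁=-1.467, θ₂=0.007, ω₂=-0.174, θ₃=0.094, ω₃=0.266
apply F[5]=+10.000 → step 6: x=0.071, v=1.203, θ₁=-0.082, ω₁=-1.812, θ₂=0.003, ω₂=-0.183, θ₃=0.100, ω₃=0.317
apply F[6]=+10.000 → step 7: x=0.097, v=1.418, θ₁=-0.122, ω₁=-2.176, θ₂=-0.000, ω₂=-0.182, θ₃=0.107, ω₃=0.363
apply F[7]=+10.000 → step 8: x=0.127, v=1.634, θ₁=-0.169, ω₁=-2.549, θ₂=-0.004, ω₂=-0.173, θ₃=0.114, ω₃=0.399
apply F[8]=+10.000 → step 9: x=0.162, v=1.844, θ₁=-0.224, ω₁=-2.920, θ₂=-0.007, ω₂=-0.163, θ₃=0.123, ω₃=0.419
apply F[9]=+10.000 → step 10: x=0.201, v=2.044, θ₁=-0.286, ω₁=-3.273, θ₂=-0.010, ω₂=-0.161, θ₃=0.131, ω₃=0.421
apply F[10]=+10.000 → step 11: x=0.244, v=2.227, θ₁=-0.355, ω₁=-3.595, θ₂=-0.014, ω₂=-0.177, θ₃=0.139, ω₃=0.404
apply F[11]=+10.000 → step 12: x=0.290, v=2.390, θ₁=-0.430, ω₁=-3.878, θ₂=-0.018, ω₂=-0.221, θ₃=0.147, ω₃=0.367
apply F[12]=+10.000 → step 13: x=0.339, v=2.530, θ₁=-0.510, ω₁=-4.118, θ₂=-0.023, ω₂=-0.300, θ₃=0.154, ω₃=0.316
apply F[13]=+10.000 → step 14: x=0.391, v=2.647, θ₁=-0.594, ω₁=-4.321, θ₂=-0.030, ω₂=-0.416, θ₃=0.160, ω₃=0.252
apply F[14]=+10.000 → step 15: x=0.445, v=2.744, θ₁=-0.682, ω₁=-4.493, θ₂=-0.040, ω₂=-0.568, θ₃=0.164, ω₃=0.180
apply F[15]=+10.000 → step 16: x=0.501, v=2.820, θ₁=-0.774, ω₁=-4.642, θ₂=-0.053, ω₂=-0.755, θ₃=0.167, ω₃=0.101
apply F[16]=+10.000 → step 17: x=0.558, v=2.878, θ₁=-0.868, ω₁=-4.773, θ₂=-0.070, ω₂=-0.974, θ₃=0.168, ω₃=0.017
apply F[17]=+10.000 → step 18: x=0.616, v=2.919, θ₁=-0.965, ω₁=-4.893, θ₂=-0.092, ω₂=-1.222, θ₃=0.167, ω₃=-0.073
apply F[18]=+10.000 → step 19: x=0.674, v=2.943, θ₁=-1.064, ω₁=-5.005, θ₂=-0.119, ω₂=-1.498, θ₃=0.165, ω₃=-0.169
apply F[19]=+10.000 → step 20: x=0.733, v=2.951, θ₁=-1.165, ω₁=-5.112, θ₂=-0.152, ω₂=-1.798, θ₃=0.161, ω₃=-0.273
apply F[20]=+10.000 → step 21: x=0.792, v=2.943, θ₁=-1.268, ω₁=-5.214, θ₂=-0.191, ω₂=-2.120, θ₃=0.154, ω₃=-0.387
apply F[21]=+10.000 → step 22: x=0.851, v=2.921, θ₁=-1.373, ω₁=-5.313, θ₂=-0.237, ω₂=-2.463, θ₃=0.145, ω₃=-0.516
apply F[22]=+10.000 → step 23: x=0.909, v=2.885, θ₁=-1.480, ω₁=-5.408, θ₂=-0.290, ω₂=-2.823, θ₃=0.133, ω₃=-0.662
apply F[23]=+10.000 → step 24: x=0.966, v=2.836, θ₁=-1.590, ω₁=-5.498, θ₂=-0.350, ω₂=-3.198, θ₃=0.118, ω₃=-0.831

Answer: x=0.966, v=2.836, θ₁=-1.590, ω₁=-5.498, θ₂=-0.350, ω₂=-3.198, θ₃=0.118, ω₃=-0.831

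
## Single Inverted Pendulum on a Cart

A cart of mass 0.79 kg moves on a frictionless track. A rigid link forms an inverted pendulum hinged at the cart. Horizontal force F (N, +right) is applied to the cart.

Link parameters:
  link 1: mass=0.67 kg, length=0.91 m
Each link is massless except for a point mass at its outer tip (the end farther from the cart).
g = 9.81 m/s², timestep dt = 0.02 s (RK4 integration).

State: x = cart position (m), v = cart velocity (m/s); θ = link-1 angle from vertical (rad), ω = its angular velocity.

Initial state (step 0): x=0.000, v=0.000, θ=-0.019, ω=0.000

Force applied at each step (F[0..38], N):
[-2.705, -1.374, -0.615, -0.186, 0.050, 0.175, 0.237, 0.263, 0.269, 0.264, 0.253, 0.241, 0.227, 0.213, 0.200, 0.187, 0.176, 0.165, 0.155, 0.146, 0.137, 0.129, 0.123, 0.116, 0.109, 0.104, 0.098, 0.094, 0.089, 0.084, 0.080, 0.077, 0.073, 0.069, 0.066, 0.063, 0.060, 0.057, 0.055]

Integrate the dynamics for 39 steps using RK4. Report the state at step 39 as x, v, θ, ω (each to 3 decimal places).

Answer: x=-0.031, v=0.002, θ=0.004, ω=-0.005

Derivation:
apply F[0]=-2.705 → step 1: x=-0.001, v=-0.065, θ=-0.018, ω=0.068
apply F[1]=-1.374 → step 2: x=-0.002, v=-0.097, θ=-0.017, ω=0.099
apply F[2]=-0.615 → step 3: x=-0.004, v=-0.110, θ=-0.015, ω=0.110
apply F[3]=-0.186 → step 4: x=-0.007, v=-0.113, θ=-0.012, ω=0.110
apply F[4]=+0.050 → step 5: x=-0.009, v=-0.109, θ=-0.010, ω=0.104
apply F[5]=+0.175 → step 6: x=-0.011, v=-0.104, θ=-0.008, ω=0.095
apply F[6]=+0.237 → step 7: x=-0.013, v=-0.096, θ=-0.006, ω=0.086
apply F[7]=+0.263 → step 8: x=-0.015, v=-0.089, θ=-0.005, ω=0.076
apply F[8]=+0.269 → step 9: x=-0.016, v=-0.081, θ=-0.003, ω=0.067
apply F[9]=+0.264 → step 10: x=-0.018, v=-0.074, θ=-0.002, ω=0.059
apply F[10]=+0.253 → step 11: x=-0.019, v=-0.067, θ=-0.001, ω=0.051
apply F[11]=+0.241 → step 12: x=-0.021, v=-0.061, θ=-0.000, ω=0.044
apply F[12]=+0.227 → step 13: x=-0.022, v=-0.056, θ=0.001, ω=0.038
apply F[13]=+0.213 → step 14: x=-0.023, v=-0.050, θ=0.001, ω=0.032
apply F[14]=+0.200 → step 15: x=-0.024, v=-0.046, θ=0.002, ω=0.027
apply F[15]=+0.187 → step 16: x=-0.025, v=-0.041, θ=0.003, ω=0.023
apply F[16]=+0.176 → step 17: x=-0.026, v=-0.037, θ=0.003, ω=0.019
apply F[17]=+0.165 → step 18: x=-0.026, v=-0.034, θ=0.003, ω=0.016
apply F[18]=+0.155 → step 19: x=-0.027, v=-0.030, θ=0.004, ω=0.013
apply F[19]=+0.146 → step 20: x=-0.027, v=-0.027, θ=0.004, ω=0.010
apply F[20]=+0.137 → step 21: x=-0.028, v=-0.024, θ=0.004, ω=0.008
apply F[21]=+0.129 → step 22: x=-0.028, v=-0.022, θ=0.004, ω=0.006
apply F[22]=+0.123 → step 23: x=-0.029, v=-0.019, θ=0.004, ω=0.004
apply F[23]=+0.116 → step 24: x=-0.029, v=-0.017, θ=0.004, ω=0.003
apply F[24]=+0.109 → step 25: x=-0.030, v=-0.015, θ=0.004, ω=0.002
apply F[25]=+0.104 → step 26: x=-0.030, v=-0.013, θ=0.004, ω=0.001
apply F[26]=+0.098 → step 27: x=-0.030, v=-0.011, θ=0.004, ω=-0.000
apply F[27]=+0.094 → step 28: x=-0.030, v=-0.010, θ=0.004, ω=-0.001
apply F[28]=+0.089 → step 29: x=-0.030, v=-0.008, θ=0.004, ω=-0.002
apply F[29]=+0.084 → step 30: x=-0.031, v=-0.007, θ=0.004, ω=-0.003
apply F[30]=+0.080 → step 31: x=-0.031, v=-0.005, θ=0.004, ω=-0.003
apply F[31]=+0.077 → step 32: x=-0.031, v=-0.004, θ=0.004, ω=-0.004
apply F[32]=+0.073 → step 33: x=-0.031, v=-0.003, θ=0.004, ω=-0.004
apply F[33]=+0.069 → step 34: x=-0.031, v=-0.002, θ=0.004, ω=-0.004
apply F[34]=+0.066 → step 35: x=-0.031, v=-0.001, θ=0.004, ω=-0.005
apply F[35]=+0.063 → step 36: x=-0.031, v=-0.000, θ=0.004, ω=-0.005
apply F[36]=+0.060 → step 37: x=-0.031, v=0.001, θ=0.004, ω=-0.005
apply F[37]=+0.057 → step 38: x=-0.031, v=0.002, θ=0.004, ω=-0.005
apply F[38]=+0.055 → step 39: x=-0.031, v=0.002, θ=0.004, ω=-0.005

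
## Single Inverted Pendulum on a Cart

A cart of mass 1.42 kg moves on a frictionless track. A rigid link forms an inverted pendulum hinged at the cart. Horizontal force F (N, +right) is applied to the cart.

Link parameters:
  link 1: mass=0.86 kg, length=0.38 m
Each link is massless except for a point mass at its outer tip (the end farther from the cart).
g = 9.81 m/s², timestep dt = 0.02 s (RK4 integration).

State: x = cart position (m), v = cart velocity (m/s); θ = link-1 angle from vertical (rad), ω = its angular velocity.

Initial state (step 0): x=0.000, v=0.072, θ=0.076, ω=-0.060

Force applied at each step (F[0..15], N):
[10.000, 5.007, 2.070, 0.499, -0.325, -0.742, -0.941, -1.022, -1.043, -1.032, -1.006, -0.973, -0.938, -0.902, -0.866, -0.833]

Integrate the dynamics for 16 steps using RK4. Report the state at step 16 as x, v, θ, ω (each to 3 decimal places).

apply F[0]=+10.000 → step 1: x=0.003, v=0.204, θ=0.072, ω=-0.367
apply F[1]=+5.007 → step 2: x=0.007, v=0.266, θ=0.063, ω=-0.496
apply F[2]=+2.070 → step 3: x=0.013, v=0.288, θ=0.053, ω=-0.525
apply F[3]=+0.499 → step 4: x=0.019, v=0.290, θ=0.043, ω=-0.504
apply F[4]=-0.325 → step 5: x=0.024, v=0.281, θ=0.033, ω=-0.460
apply F[5]=-0.742 → step 6: x=0.030, v=0.267, θ=0.024, ω=-0.409
apply F[6]=-0.941 → step 7: x=0.035, v=0.251, θ=0.017, ω=-0.358
apply F[7]=-1.022 → step 8: x=0.040, v=0.235, θ=0.010, ω=-0.309
apply F[8]=-1.043 → step 9: x=0.045, v=0.220, θ=0.004, ω=-0.264
apply F[9]=-1.032 → step 10: x=0.049, v=0.205, θ=-0.001, ω=-0.224
apply F[10]=-1.006 → step 11: x=0.053, v=0.191, θ=-0.005, ω=-0.189
apply F[11]=-0.973 → step 12: x=0.056, v=0.178, θ=-0.008, ω=-0.159
apply F[12]=-0.938 → step 13: x=0.060, v=0.166, θ=-0.011, ω=-0.132
apply F[13]=-0.902 → step 14: x=0.063, v=0.155, θ=-0.013, ω=-0.109
apply F[14]=-0.866 → step 15: x=0.066, v=0.144, θ=-0.015, ω=-0.089
apply F[15]=-0.833 → step 16: x=0.069, v=0.135, θ=-0.017, ω=-0.071

Answer: x=0.069, v=0.135, θ=-0.017, ω=-0.071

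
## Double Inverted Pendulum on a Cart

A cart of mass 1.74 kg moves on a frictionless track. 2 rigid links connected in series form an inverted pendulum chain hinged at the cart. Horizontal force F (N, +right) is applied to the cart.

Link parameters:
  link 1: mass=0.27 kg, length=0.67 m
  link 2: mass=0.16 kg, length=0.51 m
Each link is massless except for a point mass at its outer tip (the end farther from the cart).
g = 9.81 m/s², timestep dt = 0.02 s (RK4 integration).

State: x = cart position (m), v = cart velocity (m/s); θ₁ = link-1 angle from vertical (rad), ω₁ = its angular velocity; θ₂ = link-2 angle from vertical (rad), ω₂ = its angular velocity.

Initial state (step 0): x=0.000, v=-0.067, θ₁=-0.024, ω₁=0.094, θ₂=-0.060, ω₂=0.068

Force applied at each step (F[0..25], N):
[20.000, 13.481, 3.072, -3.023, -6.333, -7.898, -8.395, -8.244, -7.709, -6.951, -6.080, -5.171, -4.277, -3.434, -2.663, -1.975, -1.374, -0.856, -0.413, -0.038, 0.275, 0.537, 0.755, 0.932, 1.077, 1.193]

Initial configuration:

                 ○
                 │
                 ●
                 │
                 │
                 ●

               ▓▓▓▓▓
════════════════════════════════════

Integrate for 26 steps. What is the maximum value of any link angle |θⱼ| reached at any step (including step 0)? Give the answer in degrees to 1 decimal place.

apply F[0]=+20.000 → step 1: x=0.001, v=0.164, θ₁=-0.026, ω₁=-0.252, θ₂=-0.059, ω₂=0.047
apply F[1]=+13.481 → step 2: x=0.006, v=0.320, θ₁=-0.033, ω₁=-0.489, θ₂=-0.058, ω₂=0.030
apply F[2]=+3.072 → step 3: x=0.013, v=0.357, θ₁=-0.043, ω₁=-0.552, θ₂=-0.058, ω₂=0.018
apply F[3]=-3.023 → step 4: x=0.019, v=0.325, θ₁=-0.054, ω₁=-0.516, θ₂=-0.057, ω₂=0.013
apply F[4]=-6.333 → step 5: x=0.025, v=0.255, θ₁=-0.063, ω₁=-0.430, θ₂=-0.057, ω₂=0.014
apply F[5]=-7.898 → step 6: x=0.029, v=0.168, θ₁=-0.071, ω₁=-0.321, θ₂=-0.057, ω₂=0.020
apply F[6]=-8.395 → step 7: x=0.032, v=0.075, θ₁=-0.076, ω₁=-0.207, θ₂=-0.056, ω₂=0.031
apply F[7]=-8.244 → step 8: x=0.032, v=-0.016, θ₁=-0.079, ω₁=-0.099, θ₂=-0.055, ω₂=0.045
apply F[8]=-7.709 → step 9: x=0.031, v=-0.101, θ₁=-0.080, ω₁=-0.001, θ₂=-0.054, ω₂=0.061
apply F[9]=-6.951 → step 10: x=0.029, v=-0.177, θ₁=-0.079, ω₁=0.084, θ₂=-0.053, ω₂=0.077
apply F[10]=-6.080 → step 11: x=0.024, v=-0.243, θ₁=-0.077, ω₁=0.155, θ₂=-0.051, ω₂=0.094
apply F[11]=-5.171 → step 12: x=0.019, v=-0.298, θ₁=-0.073, ω₁=0.211, θ₂=-0.049, ω₂=0.109
apply F[12]=-4.277 → step 13: x=0.012, v=-0.344, θ₁=-0.069, ω₁=0.254, θ₂=-0.047, ω₂=0.123
apply F[13]=-3.434 → step 14: x=0.005, v=-0.380, θ₁=-0.063, ω₁=0.285, θ₂=-0.044, ω₂=0.136
apply F[14]=-2.663 → step 15: x=-0.003, v=-0.408, θ₁=-0.058, ω₁=0.306, θ₂=-0.042, ω₂=0.147
apply F[15]=-1.975 → step 16: x=-0.011, v=-0.428, θ₁=-0.051, ω₁=0.317, θ₂=-0.039, ω₂=0.156
apply F[16]=-1.374 → step 17: x=-0.020, v=-0.441, θ₁=-0.045, ω₁=0.321, θ₂=-0.035, ω₂=0.162
apply F[17]=-0.856 → step 18: x=-0.029, v=-0.449, θ₁=-0.038, ω₁=0.319, θ₂=-0.032, ω₂=0.167
apply F[18]=-0.413 → step 19: x=-0.038, v=-0.452, θ₁=-0.032, ω₁=0.313, θ₂=-0.029, ω₂=0.170
apply F[19]=-0.038 → step 20: x=-0.047, v=-0.451, θ₁=-0.026, ω₁=0.302, θ₂=-0.025, ω₂=0.171
apply F[20]=+0.275 → step 21: x=-0.056, v=-0.447, θ₁=-0.020, ω₁=0.289, θ₂=-0.022, ω₂=0.171
apply F[21]=+0.537 → step 22: x=-0.065, v=-0.440, θ₁=-0.014, ω₁=0.274, θ₂=-0.018, ω₂=0.169
apply F[22]=+0.755 → step 23: x=-0.073, v=-0.431, θ₁=-0.009, ω₁=0.258, θ₂=-0.015, ω₂=0.166
apply F[23]=+0.932 → step 24: x=-0.082, v=-0.420, θ₁=-0.004, ω₁=0.241, θ₂=-0.012, ω₂=0.162
apply F[24]=+1.077 → step 25: x=-0.090, v=-0.407, θ₁=0.000, ω₁=0.223, θ₂=-0.009, ω₂=0.157
apply F[25]=+1.193 → step 26: x=-0.098, v=-0.394, θ₁=0.005, ω₁=0.205, θ₂=-0.005, ω₂=0.151
Max |angle| over trajectory = 0.080 rad = 4.6°.

Answer: 4.6°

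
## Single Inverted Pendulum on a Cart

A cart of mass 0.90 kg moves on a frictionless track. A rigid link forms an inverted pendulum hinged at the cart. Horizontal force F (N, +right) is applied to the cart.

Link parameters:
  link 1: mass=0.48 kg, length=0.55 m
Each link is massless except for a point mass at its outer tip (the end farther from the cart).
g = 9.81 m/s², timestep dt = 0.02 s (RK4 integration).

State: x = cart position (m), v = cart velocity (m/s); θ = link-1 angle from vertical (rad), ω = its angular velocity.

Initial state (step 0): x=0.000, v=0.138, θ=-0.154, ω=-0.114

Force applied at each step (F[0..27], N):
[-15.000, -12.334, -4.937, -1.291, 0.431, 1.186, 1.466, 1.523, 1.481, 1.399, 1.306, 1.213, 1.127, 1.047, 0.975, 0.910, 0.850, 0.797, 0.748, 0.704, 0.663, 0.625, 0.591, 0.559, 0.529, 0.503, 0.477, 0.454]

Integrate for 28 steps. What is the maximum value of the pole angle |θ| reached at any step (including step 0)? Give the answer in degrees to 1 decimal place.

Answer: 8.8°

Derivation:
apply F[0]=-15.000 → step 1: x=-0.000, v=-0.176, θ=-0.151, ω=0.395
apply F[1]=-12.334 → step 2: x=-0.006, v=-0.432, θ=-0.139, ω=0.805
apply F[2]=-4.937 → step 3: x=-0.016, v=-0.528, θ=-0.122, ω=0.931
apply F[3]=-1.291 → step 4: x=-0.027, v=-0.545, θ=-0.103, ω=0.922
apply F[4]=+0.431 → step 5: x=-0.037, v=-0.527, θ=-0.086, ω=0.855
apply F[5]=+1.186 → step 6: x=-0.048, v=-0.493, θ=-0.069, ω=0.765
apply F[6]=+1.466 → step 7: x=-0.057, v=-0.454, θ=-0.055, ω=0.673
apply F[7]=+1.523 → step 8: x=-0.066, v=-0.415, θ=-0.042, ω=0.585
apply F[8]=+1.481 → step 9: x=-0.074, v=-0.378, θ=-0.032, ω=0.505
apply F[9]=+1.399 → step 10: x=-0.081, v=-0.345, θ=-0.022, ω=0.434
apply F[10]=+1.306 → step 11: x=-0.088, v=-0.314, θ=-0.014, ω=0.372
apply F[11]=+1.213 → step 12: x=-0.094, v=-0.286, θ=-0.007, ω=0.317
apply F[12]=+1.127 → step 13: x=-0.099, v=-0.260, θ=-0.001, ω=0.269
apply F[13]=+1.047 → step 14: x=-0.104, v=-0.237, θ=0.004, ω=0.227
apply F[14]=+0.975 → step 15: x=-0.109, v=-0.216, θ=0.008, ω=0.191
apply F[15]=+0.910 → step 16: x=-0.113, v=-0.197, θ=0.011, ω=0.159
apply F[16]=+0.850 → step 17: x=-0.116, v=-0.179, θ=0.014, ω=0.132
apply F[17]=+0.797 → step 18: x=-0.120, v=-0.163, θ=0.017, ω=0.108
apply F[18]=+0.748 → step 19: x=-0.123, v=-0.148, θ=0.018, ω=0.088
apply F[19]=+0.704 → step 20: x=-0.126, v=-0.135, θ=0.020, ω=0.070
apply F[20]=+0.663 → step 21: x=-0.128, v=-0.122, θ=0.021, ω=0.054
apply F[21]=+0.625 → step 22: x=-0.131, v=-0.110, θ=0.022, ω=0.041
apply F[22]=+0.591 → step 23: x=-0.133, v=-0.100, θ=0.023, ω=0.030
apply F[23]=+0.559 → step 24: x=-0.135, v=-0.090, θ=0.023, ω=0.020
apply F[24]=+0.529 → step 25: x=-0.136, v=-0.080, θ=0.024, ω=0.011
apply F[25]=+0.503 → step 26: x=-0.138, v=-0.072, θ=0.024, ω=0.004
apply F[26]=+0.477 → step 27: x=-0.139, v=-0.064, θ=0.024, ω=-0.002
apply F[27]=+0.454 → step 28: x=-0.140, v=-0.056, θ=0.024, ω=-0.007
Max |angle| over trajectory = 0.154 rad = 8.8°.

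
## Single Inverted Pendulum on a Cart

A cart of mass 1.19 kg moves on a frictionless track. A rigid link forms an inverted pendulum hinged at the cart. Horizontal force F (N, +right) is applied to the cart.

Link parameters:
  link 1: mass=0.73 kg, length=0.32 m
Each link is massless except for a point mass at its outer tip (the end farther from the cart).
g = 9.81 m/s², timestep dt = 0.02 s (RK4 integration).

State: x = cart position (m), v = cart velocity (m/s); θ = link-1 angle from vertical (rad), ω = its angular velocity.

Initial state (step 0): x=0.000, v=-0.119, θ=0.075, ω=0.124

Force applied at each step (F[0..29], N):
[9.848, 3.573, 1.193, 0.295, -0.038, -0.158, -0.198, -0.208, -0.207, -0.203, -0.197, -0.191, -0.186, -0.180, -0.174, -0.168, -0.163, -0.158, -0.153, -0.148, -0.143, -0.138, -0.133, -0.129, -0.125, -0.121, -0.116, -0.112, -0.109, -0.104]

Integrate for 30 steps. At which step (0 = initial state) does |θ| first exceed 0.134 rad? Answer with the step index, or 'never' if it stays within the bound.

Answer: never

Derivation:
apply F[0]=+9.848 → step 1: x=-0.001, v=0.037, θ=0.073, ω=-0.316
apply F[1]=+3.573 → step 2: x=0.000, v=0.089, θ=0.066, ω=-0.435
apply F[2]=+1.193 → step 3: x=0.002, v=0.101, θ=0.057, ω=-0.437
apply F[3]=+0.295 → step 4: x=0.004, v=0.100, θ=0.049, ω=-0.400
apply F[4]=-0.038 → step 5: x=0.006, v=0.094, θ=0.041, ω=-0.354
apply F[5]=-0.158 → step 6: x=0.008, v=0.087, θ=0.034, ω=-0.309
apply F[6]=-0.198 → step 7: x=0.010, v=0.080, θ=0.029, ω=-0.268
apply F[7]=-0.208 → step 8: x=0.011, v=0.073, θ=0.024, ω=-0.231
apply F[8]=-0.207 → step 9: x=0.013, v=0.067, θ=0.019, ω=-0.199
apply F[9]=-0.203 → step 10: x=0.014, v=0.062, θ=0.016, ω=-0.171
apply F[10]=-0.197 → step 11: x=0.015, v=0.057, θ=0.012, ω=-0.147
apply F[11]=-0.191 → step 12: x=0.016, v=0.052, θ=0.010, ω=-0.126
apply F[12]=-0.186 → step 13: x=0.017, v=0.048, θ=0.007, ω=-0.107
apply F[13]=-0.180 → step 14: x=0.018, v=0.044, θ=0.005, ω=-0.092
apply F[14]=-0.174 → step 15: x=0.019, v=0.041, θ=0.004, ω=-0.078
apply F[15]=-0.168 → step 16: x=0.020, v=0.037, θ=0.002, ω=-0.066
apply F[16]=-0.163 → step 17: x=0.021, v=0.034, θ=0.001, ω=-0.056
apply F[17]=-0.158 → step 18: x=0.021, v=0.032, θ=0.000, ω=-0.047
apply F[18]=-0.153 → step 19: x=0.022, v=0.029, θ=-0.001, ω=-0.039
apply F[19]=-0.148 → step 20: x=0.022, v=0.027, θ=-0.002, ω=-0.033
apply F[20]=-0.143 → step 21: x=0.023, v=0.025, θ=-0.002, ω=-0.027
apply F[21]=-0.138 → step 22: x=0.023, v=0.023, θ=-0.003, ω=-0.022
apply F[22]=-0.133 → step 23: x=0.024, v=0.021, θ=-0.003, ω=-0.018
apply F[23]=-0.129 → step 24: x=0.024, v=0.019, θ=-0.003, ω=-0.014
apply F[24]=-0.125 → step 25: x=0.025, v=0.017, θ=-0.004, ω=-0.011
apply F[25]=-0.121 → step 26: x=0.025, v=0.016, θ=-0.004, ω=-0.008
apply F[26]=-0.116 → step 27: x=0.025, v=0.014, θ=-0.004, ω=-0.006
apply F[27]=-0.112 → step 28: x=0.025, v=0.013, θ=-0.004, ω=-0.004
apply F[28]=-0.109 → step 29: x=0.026, v=0.011, θ=-0.004, ω=-0.002
apply F[29]=-0.104 → step 30: x=0.026, v=0.010, θ=-0.004, ω=-0.001
max |θ| = 0.075 ≤ 0.134 over all 31 states.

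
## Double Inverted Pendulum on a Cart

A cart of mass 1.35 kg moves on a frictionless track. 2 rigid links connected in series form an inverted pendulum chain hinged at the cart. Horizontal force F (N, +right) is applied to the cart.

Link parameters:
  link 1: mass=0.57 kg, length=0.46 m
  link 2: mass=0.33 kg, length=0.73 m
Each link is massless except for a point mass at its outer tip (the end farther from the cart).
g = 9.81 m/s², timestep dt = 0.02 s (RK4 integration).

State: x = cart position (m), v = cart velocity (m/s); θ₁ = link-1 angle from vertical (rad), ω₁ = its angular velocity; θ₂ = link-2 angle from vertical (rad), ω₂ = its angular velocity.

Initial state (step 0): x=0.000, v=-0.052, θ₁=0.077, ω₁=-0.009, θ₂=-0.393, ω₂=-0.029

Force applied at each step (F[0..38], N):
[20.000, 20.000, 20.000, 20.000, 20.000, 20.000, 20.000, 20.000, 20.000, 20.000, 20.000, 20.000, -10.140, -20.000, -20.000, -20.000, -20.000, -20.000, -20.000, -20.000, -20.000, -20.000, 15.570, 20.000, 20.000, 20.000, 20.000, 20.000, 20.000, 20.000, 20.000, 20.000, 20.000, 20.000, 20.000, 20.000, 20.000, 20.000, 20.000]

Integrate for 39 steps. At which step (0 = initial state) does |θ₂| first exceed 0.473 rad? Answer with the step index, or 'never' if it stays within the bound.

apply F[0]=+20.000 → step 1: x=0.002, v=0.235, θ₁=0.072, ω₁=-0.500, θ₂=-0.395, ω₂=-0.218
apply F[1]=+20.000 → step 2: x=0.009, v=0.523, θ₁=0.057, ω₁=-1.004, θ₂=-0.402, ω₂=-0.399
apply F[2]=+20.000 → step 3: x=0.023, v=0.814, θ₁=0.032, ω₁=-1.532, θ₂=-0.411, ω₂=-0.563
apply F[3]=+20.000 → step 4: x=0.042, v=1.109, θ₁=-0.005, ω₁=-2.095, θ₂=-0.424, ω₂=-0.701
apply F[4]=+20.000 → step 5: x=0.067, v=1.407, θ₁=-0.052, ω₁=-2.703, θ₂=-0.439, ω₂=-0.805
apply F[5]=+20.000 → step 6: x=0.098, v=1.707, θ₁=-0.113, ω₁=-3.359, θ₂=-0.456, ω₂=-0.865
apply F[6]=+20.000 → step 7: x=0.135, v=2.005, θ₁=-0.187, ω₁=-4.058, θ₂=-0.473, ω₂=-0.877
apply F[7]=+20.000 → step 8: x=0.178, v=2.292, θ₁=-0.276, ω₁=-4.782, θ₂=-0.491, ω₂=-0.848
apply F[8]=+20.000 → step 9: x=0.227, v=2.558, θ₁=-0.378, ω₁=-5.496, θ₂=-0.507, ω₂=-0.796
apply F[9]=+20.000 → step 10: x=0.280, v=2.788, θ₁=-0.495, ω₁=-6.152, θ₂=-0.523, ω₂=-0.757
apply F[10]=+20.000 → step 11: x=0.338, v=2.972, θ₁=-0.624, ω₁=-6.706, θ₂=-0.538, ω₂=-0.778
apply F[11]=+20.000 → step 12: x=0.399, v=3.108, θ₁=-0.762, ω₁=-7.136, θ₂=-0.554, ω₂=-0.898
apply F[12]=-10.140 → step 13: x=0.459, v=2.879, θ₁=-0.904, ω₁=-7.063, θ₂=-0.573, ω₂=-0.989
apply F[13]=-20.000 → step 14: x=0.513, v=2.546, θ₁=-1.044, ω₁=-6.976, θ₂=-0.594, ω₂=-1.044
apply F[14]=-20.000 → step 15: x=0.561, v=2.214, θ₁=-1.184, ω₁=-7.001, θ₂=-0.615, ω₂=-1.108
apply F[15]=-20.000 → step 16: x=0.602, v=1.875, θ₁=-1.325, ω₁=-7.128, θ₂=-0.638, ω₂=-1.193
apply F[16]=-20.000 → step 17: x=0.636, v=1.523, θ₁=-1.470, ω₁=-7.351, θ₂=-0.663, ω₂=-1.318
apply F[17]=-20.000 → step 18: x=0.662, v=1.153, θ₁=-1.620, ω₁=-7.669, θ₂=-0.691, ω₂=-1.502
apply F[18]=-20.000 → step 19: x=0.682, v=0.757, θ₁=-1.777, ω₁=-8.090, θ₂=-0.724, ω₂=-1.774
apply F[19]=-20.000 → step 20: x=0.693, v=0.331, θ₁=-1.944, ω₁=-8.622, θ₂=-0.763, ω₂=-2.169
apply F[20]=-20.000 → step 21: x=0.695, v=-0.129, θ₁=-2.123, ω₁=-9.280, θ₂=-0.812, ω₂=-2.737
apply F[21]=-20.000 → step 22: x=0.687, v=-0.627, θ₁=-2.316, ω₁=-10.072, θ₂=-0.874, ω₂=-3.544
apply F[22]=+15.570 → step 23: x=0.674, v=-0.691, θ₁=-2.519, ω₁=-10.189, θ₂=-0.959, ω₂=-4.990
apply F[23]=+20.000 → step 24: x=0.660, v=-0.632, θ₁=-2.721, ω₁=-9.931, θ₂=-1.074, ω₂=-6.535
apply F[24]=+20.000 → step 25: x=0.649, v=-0.478, θ₁=-2.913, ω₁=-9.221, θ₂=-1.220, ω₂=-7.978
apply F[25]=+20.000 → step 26: x=0.642, v=-0.235, θ₁=-3.086, ω₁=-7.989, θ₂=-1.392, ω₂=-9.161
apply F[26]=+20.000 → step 27: x=0.640, v=0.065, θ₁=-3.230, ω₁=-6.311, θ₂=-1.584, ω₂=-10.003
apply F[27]=+20.000 → step 28: x=0.645, v=0.385, θ₁=-3.337, ω₁=-4.339, θ₂=-1.790, ω₂=-10.547
apply F[28]=+20.000 → step 29: x=0.656, v=0.709, θ₁=-3.402, ω₁=-2.201, θ₂=-2.005, ω₂=-10.927
apply F[29]=+20.000 → step 30: x=0.673, v=1.039, θ₁=-3.424, ω₁=0.051, θ₂=-2.227, ω₂=-11.319
apply F[30]=+20.000 → step 31: x=0.697, v=1.392, θ₁=-3.399, ω₁=2.443, θ₂=-2.459, ω₂=-11.915
apply F[31]=+20.000 → step 32: x=0.729, v=1.781, θ₁=-3.325, ω₁=5.003, θ₂=-2.706, ω₂=-12.866
apply F[32]=+20.000 → step 33: x=0.769, v=2.177, θ₁=-3.200, ω₁=7.330, θ₂=-2.975, ω₂=-13.943
apply F[33]=+20.000 → step 34: x=0.815, v=2.450, θ₁=-3.044, ω₁=7.944, θ₂=-3.256, ω₂=-13.962
apply F[34]=+20.000 → step 35: x=0.866, v=2.585, θ₁=-2.896, ω₁=6.667, θ₂=-3.524, ω₂=-12.723
apply F[35]=+20.000 → step 36: x=0.919, v=2.716, θ₁=-2.779, ω₁=5.081, θ₂=-3.765, ω₂=-11.441
apply F[36]=+20.000 → step 37: x=0.975, v=2.888, θ₁=-2.691, ω₁=3.765, θ₂=-3.984, ω₂=-10.519
apply F[37]=+20.000 → step 38: x=1.034, v=3.096, θ₁=-2.626, ω₁=2.720, θ₂=-4.188, ω₂=-9.911
apply F[38]=+20.000 → step 39: x=1.099, v=3.331, θ₁=-2.581, ω₁=1.876, θ₂=-4.382, ω₂=-9.525
|θ₂| = 0.4734 > 0.473 first at step 7.

Answer: 7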